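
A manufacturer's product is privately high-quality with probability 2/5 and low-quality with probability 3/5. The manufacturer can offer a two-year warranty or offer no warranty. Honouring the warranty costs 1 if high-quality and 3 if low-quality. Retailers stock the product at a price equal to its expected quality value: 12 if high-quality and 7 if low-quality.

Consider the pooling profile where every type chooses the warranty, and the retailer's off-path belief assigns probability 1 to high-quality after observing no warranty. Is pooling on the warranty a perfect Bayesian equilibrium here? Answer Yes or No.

On path, the retailer holds the prior and pays 2/5·12 + 3/5·7 = 9. Off path (no warranty), believing high-quality, it pays 12.
high-quality: the warranty nets 9 − 1 = 8; no warranty nets 12. high-quality would deviate.
low-quality: the warranty nets 9 − 3 = 6; no warranty nets 12. low-quality would deviate.
A type deviates, so pooling fails.

No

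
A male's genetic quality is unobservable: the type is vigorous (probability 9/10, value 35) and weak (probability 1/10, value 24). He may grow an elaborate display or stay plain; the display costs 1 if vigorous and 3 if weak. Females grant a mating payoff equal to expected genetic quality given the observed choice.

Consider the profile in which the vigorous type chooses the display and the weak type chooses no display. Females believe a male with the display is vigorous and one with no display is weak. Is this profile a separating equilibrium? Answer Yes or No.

No

Under these beliefs, the display earns mating payoff 35 and no display earns mating payoff 24.
vigorous: the display nets 35 − 1 = 34; no display nets 24. vigorous prefers the display.
weak: the display nets 35 − 3 = 32; no display nets 24. weak would deviate to the display.
weak has a profitable deviation, so the profile is not an equilibrium.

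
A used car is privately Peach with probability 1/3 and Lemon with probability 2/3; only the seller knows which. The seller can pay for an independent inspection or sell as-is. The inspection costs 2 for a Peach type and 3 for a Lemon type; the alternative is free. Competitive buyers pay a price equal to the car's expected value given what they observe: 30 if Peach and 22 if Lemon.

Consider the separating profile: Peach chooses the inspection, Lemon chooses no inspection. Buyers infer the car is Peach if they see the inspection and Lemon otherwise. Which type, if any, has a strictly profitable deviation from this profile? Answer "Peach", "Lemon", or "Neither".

Lemon

The inspection pays 30; no inspection pays 22.
Peach: assigned the inspection, nets 30 − 2 = 28; deviating to no inspection nets 22.
Lemon: assigned no inspection, nets 22; deviating to the inspection nets 30 − 3 = 27.
The Lemon type gains 5 by deviating.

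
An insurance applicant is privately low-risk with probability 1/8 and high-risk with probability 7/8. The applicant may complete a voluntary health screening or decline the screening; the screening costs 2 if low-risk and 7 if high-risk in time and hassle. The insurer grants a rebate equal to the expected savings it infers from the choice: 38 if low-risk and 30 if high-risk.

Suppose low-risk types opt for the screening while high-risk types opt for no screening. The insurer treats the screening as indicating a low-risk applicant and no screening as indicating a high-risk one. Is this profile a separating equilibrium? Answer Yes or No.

No

Under these beliefs, the screening earns rebate 38 and no screening earns rebate 30.
low-risk: the screening nets 38 − 2 = 36; no screening nets 30. low-risk prefers the screening.
high-risk: the screening nets 38 − 7 = 31; no screening nets 30. high-risk would deviate to the screening.
high-risk has a profitable deviation, so the profile is not an equilibrium.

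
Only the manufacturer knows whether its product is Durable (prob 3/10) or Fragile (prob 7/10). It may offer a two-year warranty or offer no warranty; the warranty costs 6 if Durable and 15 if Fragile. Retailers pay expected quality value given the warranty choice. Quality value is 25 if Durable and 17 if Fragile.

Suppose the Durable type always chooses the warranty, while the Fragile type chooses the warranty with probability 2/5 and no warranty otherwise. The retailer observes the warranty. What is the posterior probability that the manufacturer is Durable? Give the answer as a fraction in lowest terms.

15/29

P(the warranty) = (3/10)·1 + (7/10)·(2/5) = 29/50.
By Bayes' rule, P(Durable | the warranty) = (3/10) / (29/50) = 15/29.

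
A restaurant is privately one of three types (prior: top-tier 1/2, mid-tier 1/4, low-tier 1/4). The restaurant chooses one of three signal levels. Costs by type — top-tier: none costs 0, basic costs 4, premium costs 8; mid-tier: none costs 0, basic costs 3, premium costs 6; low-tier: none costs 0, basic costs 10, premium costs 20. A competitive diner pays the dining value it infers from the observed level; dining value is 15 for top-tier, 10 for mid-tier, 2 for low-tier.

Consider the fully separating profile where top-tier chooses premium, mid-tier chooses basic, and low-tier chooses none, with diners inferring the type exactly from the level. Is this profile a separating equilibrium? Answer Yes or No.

Separating price premiums: premium → 15, basic → 10, none → 2.
top-tier (assigned premium): none: 2 − 0 = 2; basic: 10 − 4 = 6; premium: 15 − 8 = 7. top-tier stays.
mid-tier (assigned basic): none: 2 − 0 = 2; basic: 10 − 3 = 7; premium: 15 − 6 = 9. mid-tier prefers premium.
low-tier (assigned none): none: 2 − 0 = 2; basic: 10 − 10 = 0; premium: 15 − 20 = -5. low-tier stays.
At least one type deviates; the separating profile fails.

No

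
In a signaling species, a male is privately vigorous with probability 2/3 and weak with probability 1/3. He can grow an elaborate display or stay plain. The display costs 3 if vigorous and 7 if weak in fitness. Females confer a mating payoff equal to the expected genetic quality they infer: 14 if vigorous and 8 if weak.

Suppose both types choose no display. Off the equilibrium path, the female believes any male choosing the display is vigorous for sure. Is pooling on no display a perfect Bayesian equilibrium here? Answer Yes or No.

Yes

On path, the female holds the prior and pays 2/3·14 + 1/3·8 = 12. Off path (the display), believing vigorous, it pays 14.
vigorous: no display nets 12; the display nets 14 − 3 = 11. vigorous stays.
weak: no display nets 12; the display nets 14 − 7 = 7. weak stays.
No type deviates, so pooling is sustained.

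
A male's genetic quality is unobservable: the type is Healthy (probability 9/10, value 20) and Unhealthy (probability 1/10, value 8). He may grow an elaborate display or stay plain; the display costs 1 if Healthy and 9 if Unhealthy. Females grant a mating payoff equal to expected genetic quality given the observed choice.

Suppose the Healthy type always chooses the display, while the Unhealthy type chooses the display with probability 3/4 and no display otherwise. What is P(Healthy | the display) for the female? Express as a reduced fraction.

12/13

P(the display) = (9/10)·1 + (1/10)·(3/4) = 39/40.
By Bayes' rule, P(Healthy | the display) = (9/10) / (39/40) = 12/13.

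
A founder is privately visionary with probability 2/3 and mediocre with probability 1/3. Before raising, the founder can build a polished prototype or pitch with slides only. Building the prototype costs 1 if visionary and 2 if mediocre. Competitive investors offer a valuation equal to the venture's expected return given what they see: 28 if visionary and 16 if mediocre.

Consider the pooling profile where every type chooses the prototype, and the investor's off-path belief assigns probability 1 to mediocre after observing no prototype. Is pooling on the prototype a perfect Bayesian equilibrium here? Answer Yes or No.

Yes

On path, the investor holds the prior and pays 2/3·28 + 1/3·16 = 24. Off path (no prototype), believing mediocre, it pays 16.
visionary: the prototype nets 24 − 1 = 23; no prototype nets 16. visionary stays.
mediocre: the prototype nets 24 − 2 = 22; no prototype nets 16. mediocre stays.
No type deviates, so pooling is sustained.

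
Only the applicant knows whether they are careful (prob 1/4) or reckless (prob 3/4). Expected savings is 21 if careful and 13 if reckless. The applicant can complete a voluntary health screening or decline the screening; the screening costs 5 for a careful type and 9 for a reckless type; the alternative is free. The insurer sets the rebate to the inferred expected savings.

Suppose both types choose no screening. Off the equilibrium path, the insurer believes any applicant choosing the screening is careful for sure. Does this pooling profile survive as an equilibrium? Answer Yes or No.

No

On path, the insurer holds the prior and pays 1/4·21 + 3/4·13 = 15. Off path (the screening), believing careful, it pays 21.
careful: no screening nets 15; the screening nets 21 − 5 = 16. careful would deviate.
reckless: no screening nets 15; the screening nets 21 − 9 = 12. reckless stays.
A type deviates, so pooling fails.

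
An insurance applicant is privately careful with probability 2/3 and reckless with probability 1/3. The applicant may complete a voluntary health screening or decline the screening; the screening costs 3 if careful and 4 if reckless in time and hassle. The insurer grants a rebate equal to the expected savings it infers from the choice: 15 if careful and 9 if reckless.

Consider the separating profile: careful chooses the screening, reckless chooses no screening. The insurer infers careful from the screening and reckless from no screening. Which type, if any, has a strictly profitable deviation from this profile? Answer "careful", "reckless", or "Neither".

The screening pays 15; no screening pays 9.
careful: assigned the screening, nets 15 − 3 = 12; deviating to no screening nets 9.
reckless: assigned no screening, nets 9; deviating to the screening nets 15 − 4 = 11.
The reckless type gains 2 by deviating.

reckless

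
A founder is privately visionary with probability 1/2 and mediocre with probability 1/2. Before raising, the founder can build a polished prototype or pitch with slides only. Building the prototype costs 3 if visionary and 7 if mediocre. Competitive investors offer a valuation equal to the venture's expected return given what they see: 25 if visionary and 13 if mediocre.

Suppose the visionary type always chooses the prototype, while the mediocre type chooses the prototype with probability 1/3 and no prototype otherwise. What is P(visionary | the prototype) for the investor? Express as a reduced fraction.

3/4

P(the prototype) = (1/2)·1 + (1/2)·(1/3) = 2/3.
By Bayes' rule, P(visionary | the prototype) = (1/2) / (2/3) = 3/4.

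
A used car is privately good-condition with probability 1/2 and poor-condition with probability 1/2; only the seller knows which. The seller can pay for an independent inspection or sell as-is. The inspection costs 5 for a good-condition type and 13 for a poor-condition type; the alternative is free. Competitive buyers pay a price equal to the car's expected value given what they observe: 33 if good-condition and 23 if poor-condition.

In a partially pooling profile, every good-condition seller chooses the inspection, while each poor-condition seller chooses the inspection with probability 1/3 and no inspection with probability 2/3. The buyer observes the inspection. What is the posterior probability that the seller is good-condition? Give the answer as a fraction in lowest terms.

P(the inspection) = (1/2)·1 + (1/2)·(1/3) = 2/3.
By Bayes' rule, P(good-condition | the inspection) = (1/2) / (2/3) = 3/4.

3/4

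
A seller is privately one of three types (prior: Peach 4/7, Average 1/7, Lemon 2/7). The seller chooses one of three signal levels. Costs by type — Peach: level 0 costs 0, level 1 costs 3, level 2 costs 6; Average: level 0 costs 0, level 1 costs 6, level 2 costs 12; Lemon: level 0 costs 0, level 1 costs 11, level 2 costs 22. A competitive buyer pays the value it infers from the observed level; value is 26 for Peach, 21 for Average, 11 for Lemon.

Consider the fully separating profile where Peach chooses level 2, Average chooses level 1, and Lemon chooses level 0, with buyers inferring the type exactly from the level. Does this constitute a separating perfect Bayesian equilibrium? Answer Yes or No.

Yes

Separating prices: level 2 → 26, level 1 → 21, level 0 → 11.
Peach (assigned level 2): level 0: 11 − 0 = 11; level 1: 21 − 3 = 18; level 2: 26 − 6 = 20. Peach stays.
Average (assigned level 1): level 0: 11 − 0 = 11; level 1: 21 − 6 = 15; level 2: 26 − 12 = 14. Average stays.
Lemon (assigned level 0): level 0: 11 − 0 = 11; level 1: 21 − 11 = 10; level 2: 26 − 22 = 4. Lemon stays.
Every type prefers its assigned level; separation holds.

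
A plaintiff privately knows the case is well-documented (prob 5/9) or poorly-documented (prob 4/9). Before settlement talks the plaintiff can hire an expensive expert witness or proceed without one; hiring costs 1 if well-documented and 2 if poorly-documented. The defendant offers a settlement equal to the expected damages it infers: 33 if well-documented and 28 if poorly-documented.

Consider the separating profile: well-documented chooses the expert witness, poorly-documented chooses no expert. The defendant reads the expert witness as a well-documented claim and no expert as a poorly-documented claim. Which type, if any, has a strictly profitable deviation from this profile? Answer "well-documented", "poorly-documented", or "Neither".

poorly-documented

The expert witness pays 33; no expert pays 28.
well-documented: assigned the expert witness, nets 33 − 1 = 32; deviating to no expert nets 28.
poorly-documented: assigned no expert, nets 28; deviating to the expert witness nets 33 − 2 = 31.
The poorly-documented type gains 3 by deviating.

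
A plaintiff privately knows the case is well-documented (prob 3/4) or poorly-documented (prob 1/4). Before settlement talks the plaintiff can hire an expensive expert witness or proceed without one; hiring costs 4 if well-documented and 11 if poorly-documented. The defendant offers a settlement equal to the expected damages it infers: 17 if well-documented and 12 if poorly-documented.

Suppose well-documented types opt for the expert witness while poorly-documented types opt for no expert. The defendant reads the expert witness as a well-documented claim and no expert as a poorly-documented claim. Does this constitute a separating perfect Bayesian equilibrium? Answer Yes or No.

Yes

Under these beliefs, the expert witness earns settlement 17 and no expert earns settlement 12.
well-documented: the expert witness nets 17 − 4 = 13; no expert nets 12. well-documented prefers the expert witness.
poorly-documented: the expert witness nets 17 − 11 = 6; no expert nets 12. poorly-documented prefers no expert.
Neither type deviates, so the separating profile is an equilibrium.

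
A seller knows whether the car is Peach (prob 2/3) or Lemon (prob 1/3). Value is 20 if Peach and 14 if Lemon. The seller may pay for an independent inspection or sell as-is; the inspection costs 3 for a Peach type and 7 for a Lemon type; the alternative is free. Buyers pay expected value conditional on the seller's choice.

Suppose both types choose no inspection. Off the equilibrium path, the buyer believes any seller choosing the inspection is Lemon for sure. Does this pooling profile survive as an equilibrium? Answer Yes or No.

Yes

On path, the buyer holds the prior and pays 2/3·20 + 1/3·14 = 18. Off path (the inspection), believing Lemon, it pays 14.
Peach: no inspection nets 18; the inspection nets 14 − 3 = 11. Peach stays.
Lemon: no inspection nets 18; the inspection nets 14 − 7 = 7. Lemon stays.
No type deviates, so pooling is sustained.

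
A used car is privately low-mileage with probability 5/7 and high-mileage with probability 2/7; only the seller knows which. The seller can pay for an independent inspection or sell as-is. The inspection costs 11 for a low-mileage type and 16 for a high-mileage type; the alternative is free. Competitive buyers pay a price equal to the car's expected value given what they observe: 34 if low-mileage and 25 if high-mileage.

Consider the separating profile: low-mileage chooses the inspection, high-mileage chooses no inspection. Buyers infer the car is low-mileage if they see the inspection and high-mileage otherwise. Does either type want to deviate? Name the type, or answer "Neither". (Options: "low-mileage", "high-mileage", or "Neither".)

The inspection pays 34; no inspection pays 25.
low-mileage: assigned the inspection, nets 34 − 11 = 23; deviating to no inspection nets 25.
high-mileage: assigned no inspection, nets 25; deviating to the inspection nets 34 − 16 = 18.
The low-mileage type gains 2 by deviating.

low-mileage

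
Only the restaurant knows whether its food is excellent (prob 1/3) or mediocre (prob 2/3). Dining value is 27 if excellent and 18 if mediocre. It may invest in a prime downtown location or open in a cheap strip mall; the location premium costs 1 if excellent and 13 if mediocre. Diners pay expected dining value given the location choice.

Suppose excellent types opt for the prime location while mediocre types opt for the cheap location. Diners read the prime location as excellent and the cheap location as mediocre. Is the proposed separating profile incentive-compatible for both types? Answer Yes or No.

Yes

Under these beliefs, the prime location earns price premium 27 and the cheap location earns price premium 18.
excellent: the prime location nets 27 − 1 = 26; the cheap location nets 18. excellent prefers the prime location.
mediocre: the prime location nets 27 − 13 = 14; the cheap location nets 18. mediocre prefers the cheap location.
Neither type deviates, so the separating profile is an equilibrium.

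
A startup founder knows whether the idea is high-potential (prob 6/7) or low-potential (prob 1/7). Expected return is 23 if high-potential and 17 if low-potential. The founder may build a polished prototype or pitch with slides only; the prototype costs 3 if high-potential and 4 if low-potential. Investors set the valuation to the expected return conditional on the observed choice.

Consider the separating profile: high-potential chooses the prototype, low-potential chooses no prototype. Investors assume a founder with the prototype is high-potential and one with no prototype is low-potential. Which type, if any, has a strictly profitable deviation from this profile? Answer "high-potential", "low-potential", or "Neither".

The prototype pays 23; no prototype pays 17.
high-potential: assigned the prototype, nets 23 − 3 = 20; deviating to no prototype nets 17.
low-potential: assigned no prototype, nets 17; deviating to the prototype nets 23 − 4 = 19.
The low-potential type gains 2 by deviating.

low-potential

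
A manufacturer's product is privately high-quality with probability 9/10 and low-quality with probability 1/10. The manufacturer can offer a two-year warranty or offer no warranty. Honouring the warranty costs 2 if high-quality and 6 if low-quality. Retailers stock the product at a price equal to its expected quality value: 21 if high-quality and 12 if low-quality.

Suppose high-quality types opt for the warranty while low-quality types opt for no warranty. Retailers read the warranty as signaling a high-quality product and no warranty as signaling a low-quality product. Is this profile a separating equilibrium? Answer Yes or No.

Under these beliefs, the warranty earns price 21 and no warranty earns price 12.
high-quality: the warranty nets 21 − 2 = 19; no warranty nets 12. high-quality prefers the warranty.
low-quality: the warranty nets 21 − 6 = 15; no warranty nets 12. low-quality would deviate to the warranty.
low-quality has a profitable deviation, so the profile is not an equilibrium.

No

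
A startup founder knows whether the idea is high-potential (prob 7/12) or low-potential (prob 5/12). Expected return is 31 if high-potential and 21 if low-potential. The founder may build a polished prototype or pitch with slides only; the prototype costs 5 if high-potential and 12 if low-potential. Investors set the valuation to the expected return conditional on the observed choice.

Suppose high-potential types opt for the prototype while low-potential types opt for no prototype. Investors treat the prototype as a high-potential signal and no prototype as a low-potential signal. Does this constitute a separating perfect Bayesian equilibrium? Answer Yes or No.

Under these beliefs, the prototype earns valuation 31 and no prototype earns valuation 21.
high-potential: the prototype nets 31 − 5 = 26; no prototype nets 21. high-potential prefers the prototype.
low-potential: the prototype nets 31 − 12 = 19; no prototype nets 21. low-potential prefers no prototype.
Neither type deviates, so the separating profile is an equilibrium.

Yes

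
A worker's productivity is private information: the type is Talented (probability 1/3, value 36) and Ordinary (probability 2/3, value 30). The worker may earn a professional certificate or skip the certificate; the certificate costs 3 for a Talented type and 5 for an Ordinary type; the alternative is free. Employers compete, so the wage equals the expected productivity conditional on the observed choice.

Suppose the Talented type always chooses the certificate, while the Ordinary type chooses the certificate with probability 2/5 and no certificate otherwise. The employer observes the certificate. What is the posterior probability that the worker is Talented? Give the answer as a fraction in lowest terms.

5/9

P(the certificate) = (1/3)·1 + (2/3)·(2/5) = 3/5.
By Bayes' rule, P(Talented | the certificate) = (1/3) / (3/5) = 5/9.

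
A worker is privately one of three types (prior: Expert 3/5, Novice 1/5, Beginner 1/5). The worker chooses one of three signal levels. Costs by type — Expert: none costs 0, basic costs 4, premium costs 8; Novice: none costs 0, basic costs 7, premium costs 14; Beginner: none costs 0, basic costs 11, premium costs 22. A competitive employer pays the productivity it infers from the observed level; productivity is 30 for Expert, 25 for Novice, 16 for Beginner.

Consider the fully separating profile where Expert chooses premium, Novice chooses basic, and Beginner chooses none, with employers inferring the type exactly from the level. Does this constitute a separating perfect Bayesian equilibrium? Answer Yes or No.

Yes

Separating wages: premium → 30, basic → 25, none → 16.
Expert (assigned premium): none: 16 − 0 = 16; basic: 25 − 4 = 21; premium: 30 − 8 = 22. Expert stays.
Novice (assigned basic): none: 16 − 0 = 16; basic: 25 − 7 = 18; premium: 30 − 14 = 16. Novice stays.
Beginner (assigned none): none: 16 − 0 = 16; basic: 25 − 11 = 14; premium: 30 − 22 = 8. Beginner stays.
Every type prefers its assigned level; separation holds.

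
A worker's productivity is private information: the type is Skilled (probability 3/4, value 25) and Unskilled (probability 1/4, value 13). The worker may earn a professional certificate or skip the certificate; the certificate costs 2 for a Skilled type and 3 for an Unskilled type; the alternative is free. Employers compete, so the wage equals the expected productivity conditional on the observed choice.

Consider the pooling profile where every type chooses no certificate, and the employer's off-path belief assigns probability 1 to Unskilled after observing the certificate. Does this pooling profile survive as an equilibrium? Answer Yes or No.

Yes

On path, the employer holds the prior and pays 3/4·25 + 1/4·13 = 22. Off path (the certificate), believing Unskilled, it pays 13.
Skilled: no certificate nets 22; the certificate nets 13 − 2 = 11. Skilled stays.
Unskilled: no certificate nets 22; the certificate nets 13 − 3 = 10. Unskilled stays.
No type deviates, so pooling is sustained.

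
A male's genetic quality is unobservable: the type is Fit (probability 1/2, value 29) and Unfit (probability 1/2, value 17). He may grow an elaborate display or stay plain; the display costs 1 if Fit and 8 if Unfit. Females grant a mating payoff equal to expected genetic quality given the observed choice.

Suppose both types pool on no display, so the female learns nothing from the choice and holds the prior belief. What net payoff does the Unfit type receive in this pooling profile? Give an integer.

23

Pooled mating payoff = 1/2·29 + 1/2·17 = 23.
Unfit pays no cost for no display, so net payoff = 23.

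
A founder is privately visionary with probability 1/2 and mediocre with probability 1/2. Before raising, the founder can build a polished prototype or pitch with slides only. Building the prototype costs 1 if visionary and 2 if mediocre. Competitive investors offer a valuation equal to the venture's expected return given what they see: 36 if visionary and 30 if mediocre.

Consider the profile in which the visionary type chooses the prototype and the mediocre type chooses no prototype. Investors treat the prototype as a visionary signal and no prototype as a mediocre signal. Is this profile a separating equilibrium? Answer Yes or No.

Under these beliefs, the prototype earns valuation 36 and no prototype earns valuation 30.
visionary: the prototype nets 36 − 1 = 35; no prototype nets 30. visionary prefers the prototype.
mediocre: the prototype nets 36 − 2 = 34; no prototype nets 30. mediocre would deviate to the prototype.
mediocre has a profitable deviation, so the profile is not an equilibrium.

No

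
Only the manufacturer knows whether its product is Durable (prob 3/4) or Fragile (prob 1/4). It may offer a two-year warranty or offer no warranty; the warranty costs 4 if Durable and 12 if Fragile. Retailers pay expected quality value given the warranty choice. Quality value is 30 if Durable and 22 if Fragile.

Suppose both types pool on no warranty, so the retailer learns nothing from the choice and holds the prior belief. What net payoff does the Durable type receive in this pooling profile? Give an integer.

Pooled price = 3/4·30 + 1/4·22 = 28.
Durable pays no cost for no warranty, so net payoff = 28.

28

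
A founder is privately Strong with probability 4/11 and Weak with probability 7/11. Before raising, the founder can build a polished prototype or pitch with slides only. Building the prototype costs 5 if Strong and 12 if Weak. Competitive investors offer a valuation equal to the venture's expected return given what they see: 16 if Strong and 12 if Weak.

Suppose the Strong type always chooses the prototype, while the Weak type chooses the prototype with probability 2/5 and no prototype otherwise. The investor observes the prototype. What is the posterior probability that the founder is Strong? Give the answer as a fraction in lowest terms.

P(the prototype) = (4/11)·1 + (7/11)·(2/5) = 34/55.
By Bayes' rule, P(Strong | the prototype) = (4/11) / (34/55) = 10/17.

10/17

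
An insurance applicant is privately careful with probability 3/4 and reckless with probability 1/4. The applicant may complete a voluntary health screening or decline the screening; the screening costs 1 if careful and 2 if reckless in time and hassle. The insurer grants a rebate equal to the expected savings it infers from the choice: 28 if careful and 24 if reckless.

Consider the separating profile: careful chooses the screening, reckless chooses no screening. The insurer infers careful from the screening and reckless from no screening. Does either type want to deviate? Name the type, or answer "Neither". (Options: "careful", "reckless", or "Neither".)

The screening pays 28; no screening pays 24.
careful: assigned the screening, nets 28 − 1 = 27; deviating to no screening nets 24.
reckless: assigned no screening, nets 24; deviating to the screening nets 28 − 2 = 26.
The reckless type gains 2 by deviating.

reckless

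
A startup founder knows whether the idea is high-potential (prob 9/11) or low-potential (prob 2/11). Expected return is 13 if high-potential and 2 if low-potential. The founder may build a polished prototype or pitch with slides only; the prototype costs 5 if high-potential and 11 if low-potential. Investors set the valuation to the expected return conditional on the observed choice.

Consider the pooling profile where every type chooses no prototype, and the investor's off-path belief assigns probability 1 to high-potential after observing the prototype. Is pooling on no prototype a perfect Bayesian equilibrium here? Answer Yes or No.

On path, the investor holds the prior and pays 9/11·13 + 2/11·2 = 11. Off path (the prototype), believing high-potential, it pays 13.
high-potential: no prototype nets 11; the prototype nets 13 − 5 = 8. high-potential stays.
low-potential: no prototype nets 11; the prototype nets 13 − 11 = 2. low-potential stays.
No type deviates, so pooling is sustained.

Yes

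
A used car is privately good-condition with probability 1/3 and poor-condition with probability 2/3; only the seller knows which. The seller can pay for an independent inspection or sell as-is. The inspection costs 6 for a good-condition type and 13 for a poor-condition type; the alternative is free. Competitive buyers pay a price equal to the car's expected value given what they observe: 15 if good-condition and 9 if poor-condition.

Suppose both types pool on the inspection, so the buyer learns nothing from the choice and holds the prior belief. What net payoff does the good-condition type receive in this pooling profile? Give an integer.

Pooled price = 1/3·15 + 2/3·9 = 11.
good-condition pays cost 6 for the inspection, so net payoff = 11 − 6 = 5.

5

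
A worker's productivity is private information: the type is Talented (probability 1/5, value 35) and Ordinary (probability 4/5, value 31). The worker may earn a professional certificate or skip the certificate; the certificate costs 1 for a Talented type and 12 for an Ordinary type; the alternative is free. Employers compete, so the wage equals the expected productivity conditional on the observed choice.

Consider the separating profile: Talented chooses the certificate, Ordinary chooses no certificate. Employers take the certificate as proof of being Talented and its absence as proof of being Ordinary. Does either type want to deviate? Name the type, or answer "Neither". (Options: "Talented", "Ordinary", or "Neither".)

Neither

The certificate pays 35; no certificate pays 31.
Talented: assigned the certificate, nets 35 − 1 = 34; deviating to no certificate nets 31.
Ordinary: assigned no certificate, nets 31; deviating to the certificate nets 35 − 12 = 23.
Both types strictly prefer their assigned action; no profitable deviation.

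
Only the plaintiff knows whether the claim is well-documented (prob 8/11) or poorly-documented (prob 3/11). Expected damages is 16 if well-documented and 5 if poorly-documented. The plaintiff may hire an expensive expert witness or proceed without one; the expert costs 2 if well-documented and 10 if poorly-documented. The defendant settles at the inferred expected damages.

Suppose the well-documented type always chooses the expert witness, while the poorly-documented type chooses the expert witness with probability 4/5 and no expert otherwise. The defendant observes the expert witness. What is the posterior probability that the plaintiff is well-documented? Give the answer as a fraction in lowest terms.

10/13

P(the expert witness) = (8/11)·1 + (3/11)·(4/5) = 52/55.
By Bayes' rule, P(well-documented | the expert witness) = (8/11) / (52/55) = 10/13.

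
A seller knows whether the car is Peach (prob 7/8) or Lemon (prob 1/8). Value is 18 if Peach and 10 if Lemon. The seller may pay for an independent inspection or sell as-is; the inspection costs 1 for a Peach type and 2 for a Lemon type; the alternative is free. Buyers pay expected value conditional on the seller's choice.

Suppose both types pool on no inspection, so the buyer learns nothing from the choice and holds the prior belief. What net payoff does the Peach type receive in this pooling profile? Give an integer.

17

Pooled price = 7/8·18 + 1/8·10 = 17.
Peach pays no cost for no inspection, so net payoff = 17.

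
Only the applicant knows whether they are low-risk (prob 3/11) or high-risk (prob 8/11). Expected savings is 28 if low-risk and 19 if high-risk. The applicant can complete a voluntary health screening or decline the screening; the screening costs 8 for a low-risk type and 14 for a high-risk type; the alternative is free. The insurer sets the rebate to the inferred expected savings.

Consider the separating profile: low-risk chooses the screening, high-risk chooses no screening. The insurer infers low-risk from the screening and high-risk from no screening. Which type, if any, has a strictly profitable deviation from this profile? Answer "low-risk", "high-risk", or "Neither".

The screening pays 28; no screening pays 19.
low-risk: assigned the screening, nets 28 − 8 = 20; deviating to no screening nets 19.
high-risk: assigned no screening, nets 19; deviating to the screening nets 28 − 14 = 14.
Both types strictly prefer their assigned action; no profitable deviation.

Neither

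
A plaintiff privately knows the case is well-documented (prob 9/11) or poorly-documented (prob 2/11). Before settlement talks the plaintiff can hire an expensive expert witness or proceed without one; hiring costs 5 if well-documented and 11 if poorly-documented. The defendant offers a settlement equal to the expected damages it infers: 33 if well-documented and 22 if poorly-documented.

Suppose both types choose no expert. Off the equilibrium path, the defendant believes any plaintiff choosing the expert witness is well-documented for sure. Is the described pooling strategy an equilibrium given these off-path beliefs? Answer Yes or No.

Yes

On path, the defendant holds the prior and pays 9/11·33 + 2/11·22 = 31. Off path (the expert witness), believing well-documented, it pays 33.
well-documented: no expert nets 31; the expert witness nets 33 − 5 = 28. well-documented stays.
poorly-documented: no expert nets 31; the expert witness nets 33 − 11 = 22. poorly-documented stays.
No type deviates, so pooling is sustained.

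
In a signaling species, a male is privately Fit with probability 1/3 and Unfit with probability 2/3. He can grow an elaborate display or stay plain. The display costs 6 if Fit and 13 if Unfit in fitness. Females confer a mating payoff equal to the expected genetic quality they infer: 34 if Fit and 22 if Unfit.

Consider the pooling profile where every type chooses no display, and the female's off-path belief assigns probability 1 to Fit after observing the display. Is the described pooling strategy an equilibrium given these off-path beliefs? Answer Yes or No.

On path, the female holds the prior and pays 1/3·34 + 2/3·22 = 26. Off path (the display), believing Fit, it pays 34.
Fit: no display nets 26; the display nets 34 − 6 = 28. Fit would deviate.
Unfit: no display nets 26; the display nets 34 − 13 = 21. Unfit stays.
A type deviates, so pooling fails.

No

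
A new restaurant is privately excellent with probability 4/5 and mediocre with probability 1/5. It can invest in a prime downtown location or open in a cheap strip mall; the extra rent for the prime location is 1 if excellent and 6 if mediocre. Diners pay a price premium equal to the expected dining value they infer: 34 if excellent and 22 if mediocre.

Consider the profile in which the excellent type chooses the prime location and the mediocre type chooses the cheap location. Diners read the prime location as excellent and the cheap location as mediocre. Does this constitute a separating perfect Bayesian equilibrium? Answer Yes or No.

Under these beliefs, the prime location earns price premium 34 and the cheap location earns price premium 22.
excellent: the prime location nets 34 − 1 = 33; the cheap location nets 22. excellent prefers the prime location.
mediocre: the prime location nets 34 − 6 = 28; the cheap location nets 22. mediocre would deviate to the prime location.
mediocre has a profitable deviation, so the profile is not an equilibrium.

No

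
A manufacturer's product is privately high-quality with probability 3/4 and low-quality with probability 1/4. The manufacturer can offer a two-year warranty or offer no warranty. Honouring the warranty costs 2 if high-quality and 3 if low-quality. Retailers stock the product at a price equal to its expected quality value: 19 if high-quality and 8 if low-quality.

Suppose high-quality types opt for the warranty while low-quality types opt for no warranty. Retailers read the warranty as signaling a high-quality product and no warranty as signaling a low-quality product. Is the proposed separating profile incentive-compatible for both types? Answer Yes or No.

No

Under these beliefs, the warranty earns price 19 and no warranty earns price 8.
high-quality: the warranty nets 19 − 2 = 17; no warranty nets 8. high-quality prefers the warranty.
low-quality: the warranty nets 19 − 3 = 16; no warranty nets 8. low-quality would deviate to the warranty.
low-quality has a profitable deviation, so the profile is not an equilibrium.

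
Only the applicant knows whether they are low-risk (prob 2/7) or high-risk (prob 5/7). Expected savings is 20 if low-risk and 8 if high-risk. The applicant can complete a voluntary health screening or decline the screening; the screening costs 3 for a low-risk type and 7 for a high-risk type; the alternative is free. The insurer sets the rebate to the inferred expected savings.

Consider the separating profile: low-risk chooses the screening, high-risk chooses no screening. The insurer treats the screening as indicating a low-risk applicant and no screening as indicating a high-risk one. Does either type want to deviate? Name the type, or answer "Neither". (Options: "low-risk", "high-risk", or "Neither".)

high-risk

The screening pays 20; no screening pays 8.
low-risk: assigned the screening, nets 20 − 3 = 17; deviating to no screening nets 8.
high-risk: assigned no screening, nets 8; deviating to the screening nets 20 − 7 = 13.
The high-risk type gains 5 by deviating.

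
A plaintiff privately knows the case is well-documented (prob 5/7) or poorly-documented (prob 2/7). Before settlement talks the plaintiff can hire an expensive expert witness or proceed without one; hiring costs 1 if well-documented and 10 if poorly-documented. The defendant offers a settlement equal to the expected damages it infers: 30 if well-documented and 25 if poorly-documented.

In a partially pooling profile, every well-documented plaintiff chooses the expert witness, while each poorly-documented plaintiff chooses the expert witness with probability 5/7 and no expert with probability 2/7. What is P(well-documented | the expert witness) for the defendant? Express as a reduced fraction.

P(the expert witness) = (5/7)·1 + (2/7)·(5/7) = 45/49.
By Bayes' rule, P(well-documented | the expert witness) = (5/7) / (45/49) = 7/9.

7/9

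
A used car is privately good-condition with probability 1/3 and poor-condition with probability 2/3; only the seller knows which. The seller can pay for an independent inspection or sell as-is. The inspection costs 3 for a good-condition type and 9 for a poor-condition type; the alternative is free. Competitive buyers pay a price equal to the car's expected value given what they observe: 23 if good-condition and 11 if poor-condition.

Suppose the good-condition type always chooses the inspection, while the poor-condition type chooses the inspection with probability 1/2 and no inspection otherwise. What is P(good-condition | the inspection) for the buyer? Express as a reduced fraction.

P(the inspection) = (1/3)·1 + (2/3)·(1/2) = 2/3.
By Bayes' rule, P(good-condition | the inspection) = (1/3) / (2/3) = 1/2.

1/2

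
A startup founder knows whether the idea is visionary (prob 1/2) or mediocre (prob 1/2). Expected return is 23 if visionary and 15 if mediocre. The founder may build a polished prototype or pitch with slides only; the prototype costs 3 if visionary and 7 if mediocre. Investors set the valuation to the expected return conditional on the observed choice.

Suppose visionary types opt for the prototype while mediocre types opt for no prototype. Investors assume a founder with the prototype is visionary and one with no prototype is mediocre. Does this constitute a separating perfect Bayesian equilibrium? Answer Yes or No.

No

Under these beliefs, the prototype earns valuation 23 and no prototype earns valuation 15.
visionary: the prototype nets 23 − 3 = 20; no prototype nets 15. visionary prefers the prototype.
mediocre: the prototype nets 23 − 7 = 16; no prototype nets 15. mediocre would deviate to the prototype.
mediocre has a profitable deviation, so the profile is not an equilibrium.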